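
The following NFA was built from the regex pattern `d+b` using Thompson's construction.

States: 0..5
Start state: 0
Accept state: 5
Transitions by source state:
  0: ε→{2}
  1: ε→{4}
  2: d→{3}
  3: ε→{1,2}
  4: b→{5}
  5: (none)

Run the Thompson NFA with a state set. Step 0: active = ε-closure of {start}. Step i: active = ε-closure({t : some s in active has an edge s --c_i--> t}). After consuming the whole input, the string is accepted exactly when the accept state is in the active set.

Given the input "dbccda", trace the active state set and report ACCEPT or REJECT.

Answer: REJECT

Steps:
S₀ = ε-closure({0}) = {0,2}
'd' @ 1: {1,2,3,4}
'b' @ 2: {5}  (accept∈set)
'c' @ 3: {}  — state set empty
rest 'cda' ignored (set empty)
end set {} — state 5 not in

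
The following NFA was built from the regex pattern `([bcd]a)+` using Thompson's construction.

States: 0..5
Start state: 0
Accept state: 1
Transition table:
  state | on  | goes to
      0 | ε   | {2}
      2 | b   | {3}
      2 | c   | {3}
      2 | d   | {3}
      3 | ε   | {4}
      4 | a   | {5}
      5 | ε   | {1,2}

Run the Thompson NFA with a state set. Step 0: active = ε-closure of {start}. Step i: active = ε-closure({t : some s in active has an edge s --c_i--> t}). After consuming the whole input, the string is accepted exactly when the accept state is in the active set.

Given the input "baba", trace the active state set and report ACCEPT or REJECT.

S₀ = ε-closure({0}) = {0,2}
'b' @ 1: {3,4}
'a' @ 2: {1,2,5}  [accepting]
'b' @ 3: {3,4}
'a' @ 4: {1,2,5}  [accepting]
after full input: {1,2,5}  (accept=1 in)

Answer: ACCEPT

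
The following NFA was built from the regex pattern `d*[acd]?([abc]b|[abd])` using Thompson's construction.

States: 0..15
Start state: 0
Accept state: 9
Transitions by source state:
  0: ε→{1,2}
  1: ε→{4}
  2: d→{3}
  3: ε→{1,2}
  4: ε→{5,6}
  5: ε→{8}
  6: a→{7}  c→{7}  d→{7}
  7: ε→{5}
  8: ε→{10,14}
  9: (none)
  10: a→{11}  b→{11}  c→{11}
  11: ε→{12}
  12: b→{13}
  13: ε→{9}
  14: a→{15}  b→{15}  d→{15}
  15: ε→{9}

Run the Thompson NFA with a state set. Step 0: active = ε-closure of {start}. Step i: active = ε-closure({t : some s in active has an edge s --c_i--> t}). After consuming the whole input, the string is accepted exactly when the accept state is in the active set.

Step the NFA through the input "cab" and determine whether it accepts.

Answer: ACCEPT

Trace:
initial (ε-close {0}): {0,1,2,4,5,6,8,10,14}
'c' @ 1: {5,7,8,10,11,12,14}
'a' @ 2: {9,11,12,15}  [accepting]
'b' @ 3: {9,13}  [accepting]
final: {9,13}; accept 9 in set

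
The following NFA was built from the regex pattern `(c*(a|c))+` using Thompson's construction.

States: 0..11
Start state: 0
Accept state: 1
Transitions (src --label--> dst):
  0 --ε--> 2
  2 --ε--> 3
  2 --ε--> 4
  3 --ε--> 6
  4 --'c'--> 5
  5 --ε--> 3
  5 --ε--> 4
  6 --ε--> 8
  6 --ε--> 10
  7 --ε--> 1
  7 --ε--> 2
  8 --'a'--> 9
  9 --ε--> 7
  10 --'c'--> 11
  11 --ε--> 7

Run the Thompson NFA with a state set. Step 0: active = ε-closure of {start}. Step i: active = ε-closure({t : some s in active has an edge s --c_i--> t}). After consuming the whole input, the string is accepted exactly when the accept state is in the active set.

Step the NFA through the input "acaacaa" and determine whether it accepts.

Answer: ACCEPT

Steps:
initial (ε-close {0}): {0,2,3,4,6,8,10}
'a' @ 1: {1,2,3,4,6,7,8,9,10}  [accepting]
'c' @ 2: {1,2,3,4,5,6,7,8,10,11}  [accepting]
'a' @ 3: {1,2,3,4,6,7,8,9,10}  [accepting]
'a' @ 4: {1,2,3,4,6,7,8,9,10}  [accepting]
'c' @ 5: {1,2,3,4,5,6,7,8,10,11}  [accepting]
'a' @ 6: {1,2,3,4,6,7,8,9,10}  [accepting]
'a' @ 7: {1,2,3,4,6,7,8,9,10}  [accepting]
end set {1,2,3,4,6,7,8,9,10} — state 1 in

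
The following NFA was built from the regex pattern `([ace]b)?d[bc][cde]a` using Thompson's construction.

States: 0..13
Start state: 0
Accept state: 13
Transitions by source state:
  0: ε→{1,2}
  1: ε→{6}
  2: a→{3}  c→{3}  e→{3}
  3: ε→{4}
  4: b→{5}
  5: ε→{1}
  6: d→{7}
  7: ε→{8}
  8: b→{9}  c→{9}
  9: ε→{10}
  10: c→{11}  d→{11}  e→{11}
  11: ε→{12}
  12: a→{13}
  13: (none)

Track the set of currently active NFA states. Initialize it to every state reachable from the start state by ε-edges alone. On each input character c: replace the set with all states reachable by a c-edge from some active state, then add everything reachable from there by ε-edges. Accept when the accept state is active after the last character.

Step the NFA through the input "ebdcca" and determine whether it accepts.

initial (ε-close {0}): {0,1,2,6}
'e' @ 1: {3,4}
'b' @ 2: {1,5,6}
'd' @ 3: {7,8}
'c' @ 4: {9,10}
'c' @ 5: {11,12}
'a' @ 6: {13}  (accept∈set)
after full input: {13}  (accept=13 in)

Answer: ACCEPT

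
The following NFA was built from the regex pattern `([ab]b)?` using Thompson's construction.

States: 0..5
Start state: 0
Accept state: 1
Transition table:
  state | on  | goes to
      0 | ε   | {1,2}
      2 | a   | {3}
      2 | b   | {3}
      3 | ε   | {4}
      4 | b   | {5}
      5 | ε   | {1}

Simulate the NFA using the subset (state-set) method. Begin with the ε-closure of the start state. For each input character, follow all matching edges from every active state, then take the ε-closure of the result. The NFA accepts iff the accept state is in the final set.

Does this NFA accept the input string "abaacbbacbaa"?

Answer: REJECT

Steps:
S₀ = ε-closure({0}) = {0,1,2}
'a' @ 1: {3,4}
'b' @ 2: {1,5}  ✓accept
'a' @ 3: {}  — dead — no transitions
rest 'acbbacbaa' ignored (set empty)
end set {} — state 1 not in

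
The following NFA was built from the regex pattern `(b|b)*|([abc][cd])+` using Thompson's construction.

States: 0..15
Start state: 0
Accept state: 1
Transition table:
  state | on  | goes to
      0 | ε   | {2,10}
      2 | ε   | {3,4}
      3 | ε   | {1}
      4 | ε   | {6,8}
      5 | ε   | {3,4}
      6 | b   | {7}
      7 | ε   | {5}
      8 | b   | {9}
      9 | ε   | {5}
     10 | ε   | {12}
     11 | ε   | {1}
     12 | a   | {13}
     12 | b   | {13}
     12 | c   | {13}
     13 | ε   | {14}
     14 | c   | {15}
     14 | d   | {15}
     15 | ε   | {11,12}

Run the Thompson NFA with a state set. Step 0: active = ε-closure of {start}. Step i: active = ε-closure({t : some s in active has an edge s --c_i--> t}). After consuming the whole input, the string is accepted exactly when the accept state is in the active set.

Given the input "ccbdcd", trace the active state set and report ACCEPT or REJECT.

Answer: ACCEPT

Steps:
start: ε-closure({0}) = {0,1,2,3,4,6,8,10,12}
'c' @ 1: {13,14}
'c' @ 2: {1,11,12,15}  [accepting]
'b' @ 3: {13,14}
'd' @ 4: {1,11,12,15}  [accepting]
'c' @ 5: {13,14}
'd' @ 6: {1,11,12,15}  [accepting]
final: {1,11,12,15}; accept 1 in set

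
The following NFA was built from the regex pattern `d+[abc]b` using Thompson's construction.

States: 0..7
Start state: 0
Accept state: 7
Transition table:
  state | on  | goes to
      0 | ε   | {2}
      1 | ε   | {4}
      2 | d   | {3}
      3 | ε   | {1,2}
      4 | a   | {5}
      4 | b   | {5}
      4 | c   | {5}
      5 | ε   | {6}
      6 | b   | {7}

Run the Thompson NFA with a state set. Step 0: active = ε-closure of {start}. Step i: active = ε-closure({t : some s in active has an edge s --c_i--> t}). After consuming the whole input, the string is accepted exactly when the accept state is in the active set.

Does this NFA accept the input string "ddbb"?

S₀ = ε-closure({0}) = {0,2}
'd' @ 1: {1,2,3,4}
'd' @ 2: {1,2,3,4}
'b' @ 3: {5,6}
'b' @ 4: {7}  [accepting]
end set {7} — state 7 in

Answer: ACCEPT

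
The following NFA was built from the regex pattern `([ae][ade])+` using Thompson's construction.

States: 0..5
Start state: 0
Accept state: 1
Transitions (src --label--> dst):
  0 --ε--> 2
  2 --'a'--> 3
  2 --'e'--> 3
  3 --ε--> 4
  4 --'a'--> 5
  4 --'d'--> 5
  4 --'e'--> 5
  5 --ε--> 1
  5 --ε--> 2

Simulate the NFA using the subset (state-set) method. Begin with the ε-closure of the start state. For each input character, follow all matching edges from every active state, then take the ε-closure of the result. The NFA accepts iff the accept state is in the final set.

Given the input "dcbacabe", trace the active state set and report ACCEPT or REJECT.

Answer: REJECT

Steps:
initial (ε-close {0}): {0,2}
'd' @ 1: {}  — dead — no transitions
rest 'cbacabe' ignored (set empty)
final: {}; accept 1 not in set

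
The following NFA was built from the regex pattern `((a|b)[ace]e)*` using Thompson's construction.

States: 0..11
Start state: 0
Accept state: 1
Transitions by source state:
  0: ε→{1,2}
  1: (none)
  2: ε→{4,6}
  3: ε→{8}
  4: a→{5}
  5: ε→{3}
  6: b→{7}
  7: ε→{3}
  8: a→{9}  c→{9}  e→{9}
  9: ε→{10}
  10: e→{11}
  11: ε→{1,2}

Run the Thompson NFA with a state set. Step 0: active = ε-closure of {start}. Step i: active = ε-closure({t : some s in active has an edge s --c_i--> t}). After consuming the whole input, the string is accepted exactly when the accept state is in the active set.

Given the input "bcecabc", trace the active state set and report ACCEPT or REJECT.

start: ε-closure({0}) = {0,1,2,4,6}
'b' @ 1: {3,7,8}
'c' @ 2: {9,10}
'e' @ 3: {1,2,4,6,11}  [accepting]
'c' @ 4: {}  — dead — no transitions
rest 'abc' ignored (set empty)
after full input: {}  (accept=1 not in)

Answer: REJECT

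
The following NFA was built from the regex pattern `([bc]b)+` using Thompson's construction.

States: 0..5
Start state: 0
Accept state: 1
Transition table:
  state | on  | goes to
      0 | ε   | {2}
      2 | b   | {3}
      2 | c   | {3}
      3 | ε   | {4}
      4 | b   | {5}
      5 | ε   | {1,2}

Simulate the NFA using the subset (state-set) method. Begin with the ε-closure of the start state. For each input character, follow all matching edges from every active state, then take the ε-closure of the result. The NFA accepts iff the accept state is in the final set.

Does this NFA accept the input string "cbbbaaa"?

S₀ = ε-closure({0}) = {0,2}
'c' @ 1: {3,4}
'b' @ 2: {1,2,5}  (accept∈set)
'b' @ 3: {3,4}
'b' @ 4: {1,2,5}  (accept∈set)
'a' @ 5: {}  — dead — no transitions
rest 'aa' ignored (set empty)
after full input: {}  (accept=1 not in)

Answer: REJECT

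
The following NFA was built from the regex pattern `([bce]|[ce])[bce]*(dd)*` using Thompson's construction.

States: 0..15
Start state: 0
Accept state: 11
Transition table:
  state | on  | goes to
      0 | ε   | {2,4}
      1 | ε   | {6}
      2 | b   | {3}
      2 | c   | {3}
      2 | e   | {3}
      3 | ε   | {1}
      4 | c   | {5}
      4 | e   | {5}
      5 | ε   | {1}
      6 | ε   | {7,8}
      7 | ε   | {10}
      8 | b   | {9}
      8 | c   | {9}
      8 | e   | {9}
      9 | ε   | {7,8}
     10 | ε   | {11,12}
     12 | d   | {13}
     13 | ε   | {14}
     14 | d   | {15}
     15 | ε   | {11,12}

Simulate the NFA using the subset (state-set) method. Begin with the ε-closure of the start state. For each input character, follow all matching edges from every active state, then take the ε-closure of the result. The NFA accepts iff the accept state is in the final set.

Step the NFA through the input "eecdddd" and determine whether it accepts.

Answer: ACCEPT

Trace:
initial (ε-close {0}): {0,2,4}
'e' @ 1: {1,3,5,6,7,8,10,11,12}  (accept∈set)
'e' @ 2: {7,8,9,10,11,12}  (accept∈set)
'c' @ 3: {7,8,9,10,11,12}  (accept∈set)
'd' @ 4: {13,14}
'd' @ 5: {11,12,15}  (accept∈set)
'd' @ 6: {13,14}
'd' @ 7: {11,12,15}  (accept∈set)
end set {11,12,15} — state 11 in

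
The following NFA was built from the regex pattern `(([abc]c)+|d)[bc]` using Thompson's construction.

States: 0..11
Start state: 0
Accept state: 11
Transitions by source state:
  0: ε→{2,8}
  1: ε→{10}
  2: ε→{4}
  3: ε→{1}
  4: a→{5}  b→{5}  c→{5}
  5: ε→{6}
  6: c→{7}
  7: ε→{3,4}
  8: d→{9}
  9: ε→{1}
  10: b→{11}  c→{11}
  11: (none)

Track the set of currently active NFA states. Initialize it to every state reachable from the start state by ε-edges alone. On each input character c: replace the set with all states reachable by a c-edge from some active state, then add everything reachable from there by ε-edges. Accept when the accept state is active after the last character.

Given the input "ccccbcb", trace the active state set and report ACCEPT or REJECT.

Answer: ACCEPT

Steps:
start: ε-closure({0}) = {0,2,4,8}
'c' @ 1: {5,6}
'c' @ 2: {1,3,4,7,10}
'c' @ 3: {5,6,11}  [accepting]
'c' @ 4: {1,3,4,7,10}
'b' @ 5: {5,6,11}  [accepting]
'c' @ 6: {1,3,4,7,10}
'b' @ 7: {5,6,11}  [accepting]
end set {5,6,11} — state 11 in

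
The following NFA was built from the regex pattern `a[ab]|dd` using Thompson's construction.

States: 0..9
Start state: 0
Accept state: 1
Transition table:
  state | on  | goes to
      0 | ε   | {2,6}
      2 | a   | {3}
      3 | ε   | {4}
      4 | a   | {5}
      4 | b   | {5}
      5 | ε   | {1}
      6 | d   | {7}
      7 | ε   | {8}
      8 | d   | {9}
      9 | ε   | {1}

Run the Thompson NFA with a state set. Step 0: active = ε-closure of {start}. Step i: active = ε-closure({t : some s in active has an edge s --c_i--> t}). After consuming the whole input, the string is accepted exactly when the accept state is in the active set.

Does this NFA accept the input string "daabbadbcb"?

start: ε-closure({0}) = {0,2,6}
'd' @ 1: {7,8}
'a' @ 2: {}  — no active states
rest 'abbadbcb' ignored (set empty)
final: {}; accept 1 not in set

Answer: REJECT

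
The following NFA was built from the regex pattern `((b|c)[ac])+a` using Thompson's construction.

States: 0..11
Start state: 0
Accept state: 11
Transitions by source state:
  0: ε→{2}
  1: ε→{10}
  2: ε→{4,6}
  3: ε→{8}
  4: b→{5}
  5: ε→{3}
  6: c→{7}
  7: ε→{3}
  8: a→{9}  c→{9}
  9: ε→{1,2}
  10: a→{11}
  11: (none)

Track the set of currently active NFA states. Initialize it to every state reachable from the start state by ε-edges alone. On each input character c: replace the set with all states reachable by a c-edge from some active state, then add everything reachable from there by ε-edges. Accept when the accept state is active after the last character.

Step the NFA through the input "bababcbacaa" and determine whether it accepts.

Answer: ACCEPT

Trace:
start: ε-closure({0}) = {0,2,4,6}
'b' @ 1: {3,5,8}
'a' @ 2: {1,2,4,6,9,10}
'b' @ 3: {3,5,8}
'a' @ 4: {1,2,4,6,9,10}
'b' @ 5: {3,5,8}
'c' @ 6: {1,2,4,6,9,10}
'b' @ 7: {3,5,8}
'a' @ 8: {1,2,4,6,9,10}
'c' @ 9: {3,7,8}
'a' @ 10: {1,2,4,6,9,10}
'a' @ 11: {11}  ✓accept
final: {11}; accept 11 in set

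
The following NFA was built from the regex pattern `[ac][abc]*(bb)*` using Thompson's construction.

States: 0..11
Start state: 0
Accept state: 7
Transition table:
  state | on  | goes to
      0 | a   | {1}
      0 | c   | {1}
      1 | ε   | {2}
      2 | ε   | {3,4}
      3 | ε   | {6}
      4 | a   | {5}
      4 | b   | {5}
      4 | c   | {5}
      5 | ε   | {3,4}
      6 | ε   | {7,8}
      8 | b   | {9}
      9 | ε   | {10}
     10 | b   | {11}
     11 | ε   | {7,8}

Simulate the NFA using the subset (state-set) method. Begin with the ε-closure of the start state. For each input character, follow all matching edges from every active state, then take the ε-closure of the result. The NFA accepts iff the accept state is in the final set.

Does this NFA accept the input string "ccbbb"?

Answer: ACCEPT

Derivation:
S₀ = ε-closure({0}) = {0}
'c' @ 1: {1,2,3,4,6,7,8}  ✓accept
'c' @ 2: {3,4,5,6,7,8}  ✓accept
'b' @ 3: {3,4,5,6,7,8,9,10}  ✓accept
'b' @ 4: {3,4,5,6,7,8,9,10,11}  ✓accept
'b' @ 5: {3,4,5,6,7,8,9,10,11}  ✓accept
end set {3,4,5,6,7,8,9,10,11} — state 7 in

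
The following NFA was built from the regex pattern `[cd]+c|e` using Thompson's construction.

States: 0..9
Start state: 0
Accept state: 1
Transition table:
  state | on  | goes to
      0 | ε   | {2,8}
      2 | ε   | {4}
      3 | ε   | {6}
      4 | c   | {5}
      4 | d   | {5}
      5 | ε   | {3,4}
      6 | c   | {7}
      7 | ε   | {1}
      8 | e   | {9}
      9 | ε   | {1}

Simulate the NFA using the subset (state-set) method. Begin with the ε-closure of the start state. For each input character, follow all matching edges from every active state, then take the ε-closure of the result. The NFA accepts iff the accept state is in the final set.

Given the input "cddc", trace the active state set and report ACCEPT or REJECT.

Answer: ACCEPT

Trace:
initial (ε-close {0}): {0,2,4,8}
'c' @ 1: {3,4,5,6}
'd' @ 2: {3,4,5,6}
'd' @ 3: {3,4,5,6}
'c' @ 4: {1,3,4,5,6,7}  (accept∈set)
after full input: {1,3,4,5,6,7}  (accept=1 in)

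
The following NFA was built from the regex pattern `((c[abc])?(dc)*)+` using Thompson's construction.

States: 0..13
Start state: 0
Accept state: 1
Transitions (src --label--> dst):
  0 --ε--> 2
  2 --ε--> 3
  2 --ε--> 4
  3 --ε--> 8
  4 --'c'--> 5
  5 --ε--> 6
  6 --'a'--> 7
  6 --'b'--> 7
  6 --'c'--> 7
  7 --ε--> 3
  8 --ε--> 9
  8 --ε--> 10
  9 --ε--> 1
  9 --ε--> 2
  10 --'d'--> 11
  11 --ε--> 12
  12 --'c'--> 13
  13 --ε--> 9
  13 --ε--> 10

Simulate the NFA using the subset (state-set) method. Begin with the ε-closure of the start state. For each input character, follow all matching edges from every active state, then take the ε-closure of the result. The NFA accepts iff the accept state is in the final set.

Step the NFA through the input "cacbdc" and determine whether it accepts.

initial (ε-close {0}): {0,1,2,3,4,8,9,10}
'c' @ 1: {5,6}
'a' @ 2: {1,2,3,4,7,8,9,10}  (accept∈set)
'c' @ 3: {5,6}
'b' @ 4: {1,2,3,4,7,8,9,10}  (accept∈set)
'd' @ 5: {11,12}
'c' @ 6: {1,2,3,4,8,9,10,13}  (accept∈set)
after full input: {1,2,3,4,8,9,10,13}  (accept=1 in)

Answer: ACCEPT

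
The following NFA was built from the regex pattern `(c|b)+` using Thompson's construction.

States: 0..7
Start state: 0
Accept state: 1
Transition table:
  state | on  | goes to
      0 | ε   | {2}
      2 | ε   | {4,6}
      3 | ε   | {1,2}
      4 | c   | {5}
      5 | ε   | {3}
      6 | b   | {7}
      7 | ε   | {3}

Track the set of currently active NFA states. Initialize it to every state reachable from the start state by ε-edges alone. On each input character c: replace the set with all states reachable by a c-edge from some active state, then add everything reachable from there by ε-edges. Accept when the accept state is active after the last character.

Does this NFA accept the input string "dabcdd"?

S₀ = ε-closure({0}) = {0,2,4,6}
'd' @ 1: {}  — dead — no transitions
rest 'abcdd' ignored (set empty)
final: {}; accept 1 not in set

Answer: REJECT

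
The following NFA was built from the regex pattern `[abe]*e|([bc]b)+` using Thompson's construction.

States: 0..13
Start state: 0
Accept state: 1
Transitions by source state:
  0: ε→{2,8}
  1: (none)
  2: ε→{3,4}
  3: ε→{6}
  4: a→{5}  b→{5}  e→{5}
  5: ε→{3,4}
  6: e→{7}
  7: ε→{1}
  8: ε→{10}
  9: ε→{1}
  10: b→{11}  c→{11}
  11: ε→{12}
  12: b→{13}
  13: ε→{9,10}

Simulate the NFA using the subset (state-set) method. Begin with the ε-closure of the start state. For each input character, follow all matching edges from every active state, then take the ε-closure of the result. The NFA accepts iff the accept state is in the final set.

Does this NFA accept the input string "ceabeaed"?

initial (ε-close {0}): {0,2,3,4,6,8,10}
'c' @ 1: {11,12}
'e' @ 2: {}  — no active states
rest 'abeaed' ignored (set empty)
after full input: {}  (accept=1 not in)

Answer: REJECT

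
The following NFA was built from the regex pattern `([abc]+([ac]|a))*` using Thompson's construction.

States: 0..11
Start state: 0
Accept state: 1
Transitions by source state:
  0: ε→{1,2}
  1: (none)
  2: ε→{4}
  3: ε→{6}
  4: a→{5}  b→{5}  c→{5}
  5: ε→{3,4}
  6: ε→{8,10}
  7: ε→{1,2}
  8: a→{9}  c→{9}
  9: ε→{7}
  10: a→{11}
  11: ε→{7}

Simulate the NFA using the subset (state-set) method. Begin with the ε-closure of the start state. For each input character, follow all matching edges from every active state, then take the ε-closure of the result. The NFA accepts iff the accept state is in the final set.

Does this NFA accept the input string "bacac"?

S₀ = ε-closure({0}) = {0,1,2,4}
'b' @ 1: {3,4,5,6,8,10}
'a' @ 2: {1,2,3,4,5,6,7,8,9,10,11}  [accepting]
'c' @ 3: {1,2,3,4,5,6,7,8,9,10}  [accepting]
'a' @ 4: {1,2,3,4,5,6,7,8,9,10,11}  [accepting]
'c' @ 5: {1,2,3,4,5,6,7,8,9,10}  [accepting]
after full input: {1,2,3,4,5,6,7,8,9,10}  (accept=1 in)

Answer: ACCEPT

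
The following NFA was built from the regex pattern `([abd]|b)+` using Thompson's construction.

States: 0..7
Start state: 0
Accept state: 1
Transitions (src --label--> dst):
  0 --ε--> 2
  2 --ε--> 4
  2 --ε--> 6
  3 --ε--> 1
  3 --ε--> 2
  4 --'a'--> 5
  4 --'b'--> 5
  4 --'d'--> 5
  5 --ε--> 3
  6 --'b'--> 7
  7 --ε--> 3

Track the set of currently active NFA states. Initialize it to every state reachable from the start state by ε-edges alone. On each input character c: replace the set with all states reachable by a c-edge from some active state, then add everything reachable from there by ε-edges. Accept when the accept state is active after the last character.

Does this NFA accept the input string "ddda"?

Answer: ACCEPT

Steps:
start: ε-closure({0}) = {0,2,4,6}
'd' @ 1: {1,2,3,4,5,6}  ✓accept
'd' @ 2: {1,2,3,4,5,6}  ✓accept
'd' @ 3: {1,2,3,4,5,6}  ✓accept
'a' @ 4: {1,2,3,4,5,6}  ✓accept
after full input: {1,2,3,4,5,6}  (accept=1 in)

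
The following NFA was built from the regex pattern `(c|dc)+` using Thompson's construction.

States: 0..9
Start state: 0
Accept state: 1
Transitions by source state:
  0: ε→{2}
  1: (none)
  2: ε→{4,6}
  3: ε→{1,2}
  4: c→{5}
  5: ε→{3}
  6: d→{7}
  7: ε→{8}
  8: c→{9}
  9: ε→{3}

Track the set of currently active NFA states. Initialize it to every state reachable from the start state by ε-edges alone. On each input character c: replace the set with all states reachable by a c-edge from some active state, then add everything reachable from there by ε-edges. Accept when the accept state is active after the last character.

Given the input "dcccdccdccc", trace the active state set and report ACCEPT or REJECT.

Answer: ACCEPT

Steps:
initial (ε-close {0}): {0,2,4,6}
'd' @ 1: {7,8}
'c' @ 2: {1,2,3,4,6,9}  ✓accept
'c' @ 3: {1,2,3,4,5,6}  ✓accept
'c' @ 4: {1,2,3,4,5,6}  ✓accept
'd' @ 5: {7,8}
'c' @ 6: {1,2,3,4,6,9}  ✓accept
'c' @ 7: {1,2,3,4,5,6}  ✓accept
'd' @ 8: {7,8}
'c' @ 9: {1,2,3,4,6,9}  ✓accept
'c' @ 10: {1,2,3,4,5,6}  ✓accept
'c' @ 11: {1,2,3,4,5,6}  ✓accept
after full input: {1,2,3,4,5,6}  (accept=1 in)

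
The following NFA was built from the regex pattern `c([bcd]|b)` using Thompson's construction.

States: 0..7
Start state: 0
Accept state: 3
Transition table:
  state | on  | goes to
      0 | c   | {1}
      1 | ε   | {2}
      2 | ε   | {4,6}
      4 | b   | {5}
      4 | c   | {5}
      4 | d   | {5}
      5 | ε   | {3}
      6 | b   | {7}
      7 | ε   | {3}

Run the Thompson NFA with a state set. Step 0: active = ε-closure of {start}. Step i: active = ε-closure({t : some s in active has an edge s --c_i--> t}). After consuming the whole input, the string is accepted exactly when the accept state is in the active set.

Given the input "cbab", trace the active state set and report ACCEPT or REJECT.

start: ε-closure({0}) = {0}
'c' @ 1: {1,2,4,6}
'b' @ 2: {3,5,7}  (accept∈set)
'a' @ 3: {}  — state set empty
rest 'b' ignored (set empty)
end set {} — state 3 not in

Answer: REJECT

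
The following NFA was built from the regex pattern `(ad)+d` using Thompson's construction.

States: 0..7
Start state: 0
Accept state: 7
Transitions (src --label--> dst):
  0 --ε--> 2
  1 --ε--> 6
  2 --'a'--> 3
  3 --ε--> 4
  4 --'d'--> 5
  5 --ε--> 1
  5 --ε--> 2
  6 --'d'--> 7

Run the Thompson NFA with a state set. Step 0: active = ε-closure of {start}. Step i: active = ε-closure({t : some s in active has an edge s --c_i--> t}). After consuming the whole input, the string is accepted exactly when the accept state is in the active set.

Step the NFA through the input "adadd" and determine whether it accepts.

start: ε-closure({0}) = {0,2}
'a' @ 1: {3,4}
'd' @ 2: {1,2,5,6}
'a' @ 3: {3,4}
'd' @ 4: {1,2,5,6}
'd' @ 5: {7}  (accept∈set)
end set {7} — state 7 in

Answer: ACCEPT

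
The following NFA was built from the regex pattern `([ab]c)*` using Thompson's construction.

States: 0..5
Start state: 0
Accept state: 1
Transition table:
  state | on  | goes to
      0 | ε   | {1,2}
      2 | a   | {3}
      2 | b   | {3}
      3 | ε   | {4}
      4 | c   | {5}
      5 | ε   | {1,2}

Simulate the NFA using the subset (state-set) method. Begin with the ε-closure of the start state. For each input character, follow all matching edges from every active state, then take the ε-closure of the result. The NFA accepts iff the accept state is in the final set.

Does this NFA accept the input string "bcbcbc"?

start: ε-closure({0}) = {0,1,2}
'b' @ 1: {3,4}
'c' @ 2: {1,2,5}  (accept∈set)
'b' @ 3: {3,4}
'c' @ 4: {1,2,5}  (accept∈set)
'b' @ 5: {3,4}
'c' @ 6: {1,2,5}  (accept∈set)
end set {1,2,5} — state 1 in

Answer: ACCEPT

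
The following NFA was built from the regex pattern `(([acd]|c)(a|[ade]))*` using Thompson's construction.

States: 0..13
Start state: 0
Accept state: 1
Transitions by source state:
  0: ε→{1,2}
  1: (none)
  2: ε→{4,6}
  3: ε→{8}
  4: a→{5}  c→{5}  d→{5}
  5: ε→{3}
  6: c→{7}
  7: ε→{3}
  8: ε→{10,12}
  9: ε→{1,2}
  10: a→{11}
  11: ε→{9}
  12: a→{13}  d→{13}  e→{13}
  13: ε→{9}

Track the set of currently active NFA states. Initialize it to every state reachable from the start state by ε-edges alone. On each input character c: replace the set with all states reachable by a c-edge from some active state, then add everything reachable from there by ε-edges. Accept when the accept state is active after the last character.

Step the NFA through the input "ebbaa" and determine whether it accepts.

Answer: REJECT

Derivation:
S₀ = ε-closure({0}) = {0,1,2,4,6}
'e' @ 1: {}  — state set empty
rest 'bbaa' ignored (set empty)
end set {} — state 1 not in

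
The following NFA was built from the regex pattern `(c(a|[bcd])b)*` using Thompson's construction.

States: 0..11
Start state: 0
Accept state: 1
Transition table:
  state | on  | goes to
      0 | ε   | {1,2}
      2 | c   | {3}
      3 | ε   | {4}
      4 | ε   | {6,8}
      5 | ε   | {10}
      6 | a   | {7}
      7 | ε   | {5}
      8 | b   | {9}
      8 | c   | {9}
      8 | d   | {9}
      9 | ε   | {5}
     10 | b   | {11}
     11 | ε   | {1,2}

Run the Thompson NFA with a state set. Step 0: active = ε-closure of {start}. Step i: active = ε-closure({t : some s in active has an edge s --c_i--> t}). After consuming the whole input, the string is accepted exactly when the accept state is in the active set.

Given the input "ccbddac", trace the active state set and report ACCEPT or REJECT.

Answer: REJECT

Derivation:
start: ε-closure({0}) = {0,1,2}
'c' @ 1: {3,4,6,8}
'c' @ 2: {5,9,10}
'b' @ 3: {1,2,11}  ✓accept
'd' @ 4: {}  — dead — no transitions
rest 'dac' ignored (set empty)
final: {}; accept 1 not in set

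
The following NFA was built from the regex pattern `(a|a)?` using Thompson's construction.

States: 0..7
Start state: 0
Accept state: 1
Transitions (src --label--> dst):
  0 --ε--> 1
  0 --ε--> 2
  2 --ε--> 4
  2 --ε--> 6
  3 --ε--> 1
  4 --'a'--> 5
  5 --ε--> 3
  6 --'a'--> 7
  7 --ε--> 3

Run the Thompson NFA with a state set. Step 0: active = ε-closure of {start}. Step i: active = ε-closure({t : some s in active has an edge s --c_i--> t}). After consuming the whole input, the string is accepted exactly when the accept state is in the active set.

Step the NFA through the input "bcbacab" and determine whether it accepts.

Answer: REJECT

Derivation:
S₀ = ε-closure({0}) = {0,1,2,4,6}
'b' @ 1: {}  — state set empty
rest 'cbacab' ignored (set empty)
final: {}; accept 1 not in set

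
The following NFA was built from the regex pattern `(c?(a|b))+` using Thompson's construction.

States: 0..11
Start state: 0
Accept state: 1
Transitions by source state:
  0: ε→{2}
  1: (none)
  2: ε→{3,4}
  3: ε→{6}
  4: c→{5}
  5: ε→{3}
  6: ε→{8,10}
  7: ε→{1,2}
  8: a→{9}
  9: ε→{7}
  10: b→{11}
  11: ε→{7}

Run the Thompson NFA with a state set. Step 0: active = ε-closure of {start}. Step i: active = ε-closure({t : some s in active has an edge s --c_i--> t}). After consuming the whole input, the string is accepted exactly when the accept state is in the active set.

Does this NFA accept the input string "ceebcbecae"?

Answer: REJECT

Derivation:
start: ε-closure({0}) = {0,2,3,4,6,8,10}
'c' @ 1: {3,5,6,8,10}
'e' @ 2: {}  — no active states
rest 'ebcbecae' ignored (set empty)
after full input: {}  (accept=1 not in)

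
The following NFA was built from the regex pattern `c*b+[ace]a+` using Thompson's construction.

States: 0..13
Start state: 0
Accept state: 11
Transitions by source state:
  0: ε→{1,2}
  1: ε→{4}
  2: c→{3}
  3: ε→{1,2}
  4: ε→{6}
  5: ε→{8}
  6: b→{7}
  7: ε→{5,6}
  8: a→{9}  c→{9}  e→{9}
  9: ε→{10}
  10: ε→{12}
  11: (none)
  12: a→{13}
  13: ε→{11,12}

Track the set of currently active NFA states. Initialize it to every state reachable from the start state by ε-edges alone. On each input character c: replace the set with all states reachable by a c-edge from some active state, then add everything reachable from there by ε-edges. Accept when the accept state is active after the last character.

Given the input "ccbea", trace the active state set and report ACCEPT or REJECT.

initial (ε-close {0}): {0,1,2,4,6}
'c' @ 1: {1,2,3,4,6}
'c' @ 2: {1,2,3,4,6}
'b' @ 3: {5,6,7,8}
'e' @ 4: {9,10,12}
'a' @ 5: {11,12,13}  (accept∈set)
end set {11,12,13} — state 11 in

Answer: ACCEPT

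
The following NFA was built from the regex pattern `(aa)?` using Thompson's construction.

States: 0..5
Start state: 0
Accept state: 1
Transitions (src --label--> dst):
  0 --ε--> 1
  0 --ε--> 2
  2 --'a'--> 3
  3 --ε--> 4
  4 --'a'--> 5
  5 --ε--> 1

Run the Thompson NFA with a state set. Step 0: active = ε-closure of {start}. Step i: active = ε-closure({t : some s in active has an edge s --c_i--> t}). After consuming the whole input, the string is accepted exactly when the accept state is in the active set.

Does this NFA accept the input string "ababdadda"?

Answer: REJECT

Derivation:
start: ε-closure({0}) = {0,1,2}
'a' @ 1: {3,4}
'b' @ 2: {}  — no active states
rest 'abdadda' ignored (set empty)
after full input: {}  (accept=1 not in)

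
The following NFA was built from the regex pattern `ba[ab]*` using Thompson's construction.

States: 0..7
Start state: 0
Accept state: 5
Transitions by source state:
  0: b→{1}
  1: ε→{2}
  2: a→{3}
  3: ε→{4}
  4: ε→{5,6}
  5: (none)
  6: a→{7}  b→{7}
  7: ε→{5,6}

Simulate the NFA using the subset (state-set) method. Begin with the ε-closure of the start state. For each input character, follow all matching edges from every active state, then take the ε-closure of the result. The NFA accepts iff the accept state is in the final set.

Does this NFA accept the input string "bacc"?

Answer: REJECT

Derivation:
initial (ε-close {0}): {0}
'b' @ 1: {1,2}
'a' @ 2: {3,4,5,6}  (accept∈set)
'c' @ 3: {}  — state set empty
rest 'c' ignored (set empty)
final: {}; accept 5 not in set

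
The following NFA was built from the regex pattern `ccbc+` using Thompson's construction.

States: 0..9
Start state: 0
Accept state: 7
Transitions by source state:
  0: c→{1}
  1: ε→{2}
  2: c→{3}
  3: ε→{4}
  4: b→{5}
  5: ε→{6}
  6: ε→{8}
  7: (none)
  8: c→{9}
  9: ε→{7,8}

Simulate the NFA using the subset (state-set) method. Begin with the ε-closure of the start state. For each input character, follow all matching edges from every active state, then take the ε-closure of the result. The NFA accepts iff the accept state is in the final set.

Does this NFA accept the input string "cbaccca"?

initial (ε-close {0}): {0}
'c' @ 1: {1,2}
'b' @ 2: {}  — no active states
rest 'accca' ignored (set empty)
end set {} — state 7 not in

Answer: REJECT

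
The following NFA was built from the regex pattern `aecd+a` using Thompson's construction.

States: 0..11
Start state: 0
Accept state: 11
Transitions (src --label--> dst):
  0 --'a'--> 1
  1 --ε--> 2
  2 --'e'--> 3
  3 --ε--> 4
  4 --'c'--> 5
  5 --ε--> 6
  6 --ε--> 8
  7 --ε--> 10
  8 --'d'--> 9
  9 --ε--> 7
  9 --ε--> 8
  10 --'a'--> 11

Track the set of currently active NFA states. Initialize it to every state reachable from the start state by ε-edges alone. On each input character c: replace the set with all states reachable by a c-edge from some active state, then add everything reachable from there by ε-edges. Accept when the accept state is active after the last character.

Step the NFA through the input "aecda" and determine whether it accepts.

S₀ = ε-closure({0}) = {0}
'a' @ 1: {1,2}
'e' @ 2: {3,4}
'c' @ 3: {5,6,8}
'd' @ 4: {7,8,9,10}
'a' @ 5: {11}  ✓accept
after full input: {11}  (accept=11 in)

Answer: ACCEPT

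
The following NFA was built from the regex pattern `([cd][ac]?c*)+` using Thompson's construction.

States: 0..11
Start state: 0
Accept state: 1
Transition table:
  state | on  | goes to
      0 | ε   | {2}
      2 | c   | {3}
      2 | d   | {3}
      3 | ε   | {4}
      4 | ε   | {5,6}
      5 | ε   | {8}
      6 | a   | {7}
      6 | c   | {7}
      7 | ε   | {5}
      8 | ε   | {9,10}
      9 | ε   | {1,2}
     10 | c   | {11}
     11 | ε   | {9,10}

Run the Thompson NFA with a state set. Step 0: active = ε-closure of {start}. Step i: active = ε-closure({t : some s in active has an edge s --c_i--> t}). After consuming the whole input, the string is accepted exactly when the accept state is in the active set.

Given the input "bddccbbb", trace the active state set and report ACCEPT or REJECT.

Answer: REJECT

Steps:
initial (ε-close {0}): {0,2}
'b' @ 1: {}  — state set empty
rest 'ddccbbb' ignored (set empty)
end set {} — state 1 not in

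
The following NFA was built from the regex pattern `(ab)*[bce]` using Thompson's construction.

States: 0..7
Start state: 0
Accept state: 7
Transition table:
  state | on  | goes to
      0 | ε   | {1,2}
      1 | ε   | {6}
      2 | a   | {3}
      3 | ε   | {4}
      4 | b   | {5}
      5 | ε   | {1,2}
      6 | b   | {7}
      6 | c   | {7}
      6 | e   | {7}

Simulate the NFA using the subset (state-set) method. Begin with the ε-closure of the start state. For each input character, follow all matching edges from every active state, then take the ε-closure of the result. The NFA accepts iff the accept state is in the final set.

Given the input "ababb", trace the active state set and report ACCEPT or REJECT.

Answer: ACCEPT

Steps:
start: ε-closure({0}) = {0,1,2,6}
'a' @ 1: {3,4}
'b' @ 2: {1,2,5,6}
'a' @ 3: {3,4}
'b' @ 4: {1,2,5,6}
'b' @ 5: {7}  ✓accept
end set {7} — state 7 in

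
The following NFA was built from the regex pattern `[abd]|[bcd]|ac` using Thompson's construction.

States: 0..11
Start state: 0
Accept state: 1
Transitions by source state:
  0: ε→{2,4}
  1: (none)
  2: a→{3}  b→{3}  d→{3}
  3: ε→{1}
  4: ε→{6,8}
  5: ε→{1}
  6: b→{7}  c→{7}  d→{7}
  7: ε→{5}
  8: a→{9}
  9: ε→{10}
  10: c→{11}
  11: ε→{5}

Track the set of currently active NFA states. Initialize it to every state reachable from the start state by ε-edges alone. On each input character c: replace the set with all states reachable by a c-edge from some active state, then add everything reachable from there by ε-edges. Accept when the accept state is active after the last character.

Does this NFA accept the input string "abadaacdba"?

Answer: REJECT

Trace:
S₀ = ε-closure({0}) = {0,2,4,6,8}
'a' @ 1: {1,3,9,10}  [accepting]
'b' @ 2: {}  — dead — no transitions
rest 'adaacdba' ignored (set empty)
end set {} — state 1 not in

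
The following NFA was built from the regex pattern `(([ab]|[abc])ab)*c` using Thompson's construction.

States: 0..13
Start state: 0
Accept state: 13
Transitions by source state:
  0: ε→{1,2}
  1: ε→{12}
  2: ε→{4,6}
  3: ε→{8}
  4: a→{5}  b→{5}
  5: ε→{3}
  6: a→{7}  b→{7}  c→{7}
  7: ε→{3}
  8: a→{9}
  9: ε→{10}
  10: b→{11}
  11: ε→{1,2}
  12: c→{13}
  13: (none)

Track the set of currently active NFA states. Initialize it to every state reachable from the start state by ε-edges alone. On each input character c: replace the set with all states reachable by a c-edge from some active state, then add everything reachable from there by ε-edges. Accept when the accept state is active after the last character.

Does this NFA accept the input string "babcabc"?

start: ε-closure({0}) = {0,1,2,4,6,12}
'b' @ 1: {3,5,7,8}
'a' @ 2: {9,10}
'b' @ 3: {1,2,4,6,11,12}
'c' @ 4: {3,7,8,13}  (accept∈set)
'a' @ 5: {9,10}
'b' @ 6: {1,2,4,6,11,12}
'c' @ 7: {3,7,8,13}  (accept∈set)
end set {3,7,8,13} — state 13 in

Answer: ACCEPT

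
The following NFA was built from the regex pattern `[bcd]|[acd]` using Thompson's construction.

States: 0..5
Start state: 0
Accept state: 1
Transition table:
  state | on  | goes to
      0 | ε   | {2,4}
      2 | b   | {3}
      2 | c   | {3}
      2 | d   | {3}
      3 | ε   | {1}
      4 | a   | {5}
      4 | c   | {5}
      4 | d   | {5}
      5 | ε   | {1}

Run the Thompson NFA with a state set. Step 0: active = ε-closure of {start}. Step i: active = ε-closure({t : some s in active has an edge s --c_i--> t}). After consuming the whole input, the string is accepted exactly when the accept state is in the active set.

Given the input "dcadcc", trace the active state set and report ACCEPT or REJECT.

start: ε-closure({0}) = {0,2,4}
'd' @ 1: {1,3,5}  (accept∈set)
'c' @ 2: {}  — dead — no transitions
rest 'adcc' ignored (set empty)
after full input: {}  (accept=1 not in)

Answer: REJECT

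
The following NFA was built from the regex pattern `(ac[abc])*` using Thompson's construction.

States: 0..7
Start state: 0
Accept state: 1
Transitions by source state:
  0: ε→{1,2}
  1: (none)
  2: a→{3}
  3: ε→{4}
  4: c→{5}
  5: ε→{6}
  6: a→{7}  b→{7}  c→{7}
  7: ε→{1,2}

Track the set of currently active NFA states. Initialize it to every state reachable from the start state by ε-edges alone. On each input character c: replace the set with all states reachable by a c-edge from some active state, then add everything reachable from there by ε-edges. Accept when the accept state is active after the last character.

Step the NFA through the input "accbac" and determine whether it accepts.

initial (ε-close {0}): {0,1,2}
'a' @ 1: {3,4}
'c' @ 2: {5,6}
'c' @ 3: {1,2,7}  [accepting]
'b' @ 4: {}  — dead — no transitions
rest 'ac' ignored (set empty)
final: {}; accept 1 not in set

Answer: REJECT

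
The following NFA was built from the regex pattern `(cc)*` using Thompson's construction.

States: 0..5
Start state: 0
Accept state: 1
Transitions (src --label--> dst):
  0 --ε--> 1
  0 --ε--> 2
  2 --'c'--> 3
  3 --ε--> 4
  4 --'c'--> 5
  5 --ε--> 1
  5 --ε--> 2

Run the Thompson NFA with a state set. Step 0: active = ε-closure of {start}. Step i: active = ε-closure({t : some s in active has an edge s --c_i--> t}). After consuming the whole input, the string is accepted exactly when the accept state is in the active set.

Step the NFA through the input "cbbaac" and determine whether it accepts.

Answer: REJECT

Trace:
initial (ε-close {0}): {0,1,2}
'c' @ 1: {3,4}
'b' @ 2: {}  — dead — no transitions
rest 'baac' ignored (set empty)
end set {} — state 1 not in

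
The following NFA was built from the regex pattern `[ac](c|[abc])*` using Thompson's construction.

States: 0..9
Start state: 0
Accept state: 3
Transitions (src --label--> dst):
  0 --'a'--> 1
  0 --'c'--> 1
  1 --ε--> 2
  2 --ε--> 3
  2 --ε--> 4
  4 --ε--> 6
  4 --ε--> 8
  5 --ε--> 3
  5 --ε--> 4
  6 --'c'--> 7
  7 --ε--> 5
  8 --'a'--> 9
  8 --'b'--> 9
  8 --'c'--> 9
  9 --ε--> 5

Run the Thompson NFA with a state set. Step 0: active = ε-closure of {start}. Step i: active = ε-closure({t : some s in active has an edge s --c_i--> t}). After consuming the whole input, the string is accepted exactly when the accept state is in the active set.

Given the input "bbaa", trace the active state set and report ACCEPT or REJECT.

S₀ = ε-closure({0}) = {0}
'b' @ 1: {}  — no active states
rest 'baa' ignored (set empty)
end set {} — state 3 not in

Answer: REJECT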